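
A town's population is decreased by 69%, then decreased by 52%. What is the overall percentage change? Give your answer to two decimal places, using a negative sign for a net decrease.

-85.12%

The combined multiplier is 0.31 × 0.48 = 0.1488.
That corresponds to a decrease of 85.12%.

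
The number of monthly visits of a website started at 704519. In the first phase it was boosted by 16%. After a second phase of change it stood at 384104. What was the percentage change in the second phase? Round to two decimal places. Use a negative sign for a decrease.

-53.00%

After the first phase: 704519 × 1.16 = 817242.04.
Second-phase multiplier: 384104 ÷ 817242.04 ≈ 0.47.
That is a change of -53.00%.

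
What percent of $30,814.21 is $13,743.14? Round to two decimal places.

$13,743.14 ÷ $30,814.21 ≈ 44.60%.

44.60%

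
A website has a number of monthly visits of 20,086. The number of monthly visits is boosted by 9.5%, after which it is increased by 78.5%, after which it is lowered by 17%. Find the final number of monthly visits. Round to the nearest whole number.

Each change multiplies by a factor: 1.095 × 1.785 × 0.83 = 1.62229725.
20,086 × 1.62229725 = 32585.4625635 ≈ 32,585.

32,585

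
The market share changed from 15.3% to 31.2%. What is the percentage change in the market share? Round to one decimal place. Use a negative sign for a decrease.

The change is 31.2 − 15.3 = 15.9 percentage points.
Relative to the original 15.3%, that is 15.9 ÷ 15.3 ≈ 103.9%.

103.9%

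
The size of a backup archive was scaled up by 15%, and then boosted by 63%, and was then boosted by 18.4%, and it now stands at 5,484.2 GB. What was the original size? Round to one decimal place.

Undoing the 18.4% increase: 5,484.2 ÷ 1.184 ≈ 4631.925676.
Undoing the 63% increase: 4631.925676 ÷ 1.63 ≈ 2841.672194.
Undoing the 15% increase: 2841.672194 ÷ 1.15 ≈ 2,471.0 GB.

2,471.0 GB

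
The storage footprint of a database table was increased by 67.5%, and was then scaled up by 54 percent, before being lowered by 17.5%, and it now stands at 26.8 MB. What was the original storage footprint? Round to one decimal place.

The overall multiplier applied was 1.675 × 1.54 × 0.825 = 2.1280875.
So the original storage footprint was 26.8 ÷ 2.1280875 ≈ 12.6 MB.

12.6 MB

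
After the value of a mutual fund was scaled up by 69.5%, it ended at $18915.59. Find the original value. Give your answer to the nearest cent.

The overall multiplier applied was 1.695.
So the original value was $18915.59 ÷ 1.695 ≈ $11159.64.

$11159.64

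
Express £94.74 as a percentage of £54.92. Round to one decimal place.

£94.74 ÷ £54.92 ≈ 172.5%.

172.5%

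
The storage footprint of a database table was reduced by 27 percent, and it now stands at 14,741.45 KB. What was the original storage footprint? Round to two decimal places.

20,193.77 KB

The overall multiplier applied was 0.73.
So the original storage footprint was 14,741.45 ÷ 0.73 ≈ 20,193.77 KB.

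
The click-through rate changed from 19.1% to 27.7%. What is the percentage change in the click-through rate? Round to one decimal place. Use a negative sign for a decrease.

45.0%

The change is 27.7 − 19.1 = 8.6 percentage points.
Relative to the original 19.1%, that is 8.6 ÷ 19.1 ≈ 45.0%.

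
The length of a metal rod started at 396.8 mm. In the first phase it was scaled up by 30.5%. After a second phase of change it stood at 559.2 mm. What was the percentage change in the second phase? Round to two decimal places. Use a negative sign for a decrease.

7.99%

After the first phase: 396.8 × 1.305 = 517.824.
Second-phase multiplier: 559.2 ÷ 517.824 ≈ 1.079904.
That is a change of 7.99%.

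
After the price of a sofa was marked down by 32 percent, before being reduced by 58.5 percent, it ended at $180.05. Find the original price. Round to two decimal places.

$638.02

The overall multiplier applied was 0.68 × 0.415 = 0.2822.
So the original price was $180.05 ÷ 0.2822 ≈ $638.02.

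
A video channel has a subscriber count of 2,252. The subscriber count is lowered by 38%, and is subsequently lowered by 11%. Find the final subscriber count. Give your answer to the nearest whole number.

1,243

38% decrease: 2,252 × 0.62 = 1396.24.
After the 11% decrease: 1396.24 × 0.89 = 1242.6536 ≈ 1,243.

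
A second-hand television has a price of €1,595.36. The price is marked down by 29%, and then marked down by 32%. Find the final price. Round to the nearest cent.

After the 29% decrease: €1,595.36 × 0.71 = €1132.7056.
Apply the 32% decrease: €1132.7056 × 0.68 = €770.239808 ≈ €770.24.

€770.24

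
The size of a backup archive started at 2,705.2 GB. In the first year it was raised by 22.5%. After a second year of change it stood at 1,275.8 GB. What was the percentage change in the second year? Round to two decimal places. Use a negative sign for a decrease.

After the first year: 2,705.2 × 1.225 = 3313.87.
Second-year multiplier: 1,275.8 ÷ 3313.87 ≈ 0.384988.
That is a change of -61.50%.

-61.50%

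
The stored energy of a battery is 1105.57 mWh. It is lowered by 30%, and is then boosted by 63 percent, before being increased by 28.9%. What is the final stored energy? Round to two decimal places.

1626.02 mWh

Apply the 30% decrease: 1105.57 × 0.7 = 773.899.
Apply the 63% increase: 773.899 × 1.63 = 1261.45537.
28.9% increase: 1261.45537 × 1.289 = 1626.01597193 ≈ 1626.02.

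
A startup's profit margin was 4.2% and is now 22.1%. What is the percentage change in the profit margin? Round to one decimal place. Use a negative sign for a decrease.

426.2%

The change is 22.1 − 4.2 = 17.9 percentage points.
Relative to the original 4.2%, that is 17.9 ÷ 4.2 ≈ 426.2%.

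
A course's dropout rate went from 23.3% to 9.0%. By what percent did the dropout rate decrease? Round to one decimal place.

61.4%

The change is 9.0 − 23.3 = -14.3 percentage points.
Relative to the original 23.3%, that is -14.3 ÷ 23.3 ≈ -61.4%.
So the dropout rate fell by 61.4%.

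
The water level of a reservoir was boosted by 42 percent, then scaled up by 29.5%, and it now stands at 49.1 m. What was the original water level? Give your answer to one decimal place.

26.7 m

Undoing the 29.5% increase: 49.1 ÷ 1.295 ≈ 37.915058.
Undoing the 42% increase: 37.915058 ÷ 1.42 ≈ 26.7 m.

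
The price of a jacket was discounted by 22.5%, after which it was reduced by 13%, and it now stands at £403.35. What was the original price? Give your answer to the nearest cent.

The overall multiplier applied was 0.775 × 0.87 = 0.67425.
So the original price was £403.35 ÷ 0.67425 ≈ £598.22.

£598.22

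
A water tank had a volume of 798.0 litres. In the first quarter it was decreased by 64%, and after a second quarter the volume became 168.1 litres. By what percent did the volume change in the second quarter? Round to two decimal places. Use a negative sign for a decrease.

-41.49%

After the first quarter: 798.0 × 0.36 = 287.28.
Second-quarter multiplier: 168.1 ÷ 287.28 ≈ 0.585143.
That is a change of -41.49%.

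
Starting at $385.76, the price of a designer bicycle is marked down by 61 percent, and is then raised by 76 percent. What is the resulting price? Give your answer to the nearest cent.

After the 61% decrease: $385.76 × 0.39 = $150.4464.
Apply the 76% increase: $150.4464 × 1.76 = $264.785664 ≈ $264.79.

$264.79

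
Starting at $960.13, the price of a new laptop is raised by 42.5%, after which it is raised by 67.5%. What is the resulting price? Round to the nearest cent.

Apply the 42.5% increase: $960.13 × 1.425 = $1368.18525.
Apply the 67.5% increase: $1368.18525 × 1.675 = $2291.71029375 ≈ $2291.71.

$2291.71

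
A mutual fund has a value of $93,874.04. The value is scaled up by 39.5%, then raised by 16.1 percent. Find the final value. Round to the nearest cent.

Apply the 39.5% increase: $93,874.04 × 1.395 = $130954.2858.
16.1% increase: $130954.2858 × 1.161 = $152037.9258138 ≈ $152,037.93.

$152,037.93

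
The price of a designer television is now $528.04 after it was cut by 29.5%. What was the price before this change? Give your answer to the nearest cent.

The overall multiplier applied was 0.705.
So the original price was $528.04 ÷ 0.705 ≈ $748.99.

$748.99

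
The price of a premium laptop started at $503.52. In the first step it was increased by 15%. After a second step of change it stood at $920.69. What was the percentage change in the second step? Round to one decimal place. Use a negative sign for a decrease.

After the first step: $503.52 × 1.15 = $579.048.
Second-step multiplier: $920.69 ÷ $579.048 ≈ 1.59001.
That is a change of 59.0%.

59.0%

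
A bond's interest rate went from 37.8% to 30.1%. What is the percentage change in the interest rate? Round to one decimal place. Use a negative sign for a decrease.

-20.4%

The change is 30.1 − 37.8 = -7.7 percentage points.
Relative to the original 37.8%, that is -7.7 ÷ 37.8 ≈ -20.4%.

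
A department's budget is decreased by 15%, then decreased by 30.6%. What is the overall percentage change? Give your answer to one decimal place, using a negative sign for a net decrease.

-41.0%

A 15% decrease multiplies by 0.85.
Then a 30.6% decrease: 0.85 × 0.694 = 0.5899.
Overall factor 0.5899, i.e. -41.0%.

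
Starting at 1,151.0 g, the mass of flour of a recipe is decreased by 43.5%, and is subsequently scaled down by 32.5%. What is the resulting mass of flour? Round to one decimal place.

439.0 g

43.5% decrease: 1,151.0 × 0.565 = 650.315.
32.5% decrease: 650.315 × 0.675 = 438.962625 ≈ 439.0.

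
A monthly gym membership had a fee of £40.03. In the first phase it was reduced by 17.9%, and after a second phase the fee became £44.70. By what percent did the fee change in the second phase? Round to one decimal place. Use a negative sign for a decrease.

36.0%

After the first phase: £40.03 × 0.821 = £32.86463.
Second-phase multiplier: £44.70 ÷ £32.86463 ≈ 1.36012.
That is a change of 36.0%.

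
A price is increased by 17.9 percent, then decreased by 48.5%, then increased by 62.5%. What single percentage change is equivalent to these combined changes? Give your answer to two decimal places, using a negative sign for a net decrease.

-1.33%

The combined multiplier is 1.179 × 0.515 × 1.625 = 0.986675625.
That corresponds to a decrease of 1.33%.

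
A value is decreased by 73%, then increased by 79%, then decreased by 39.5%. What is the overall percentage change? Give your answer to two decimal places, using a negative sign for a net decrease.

-70.76%

The combined multiplier is 0.27 × 1.79 × 0.605 = 0.2923965.
That corresponds to a decrease of 70.76%.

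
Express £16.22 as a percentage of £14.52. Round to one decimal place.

111.7%

£16.22 ÷ £14.52 ≈ 111.7%.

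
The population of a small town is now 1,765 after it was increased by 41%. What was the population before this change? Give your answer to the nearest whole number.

The overall multiplier applied was 1.41.
So the original population was 1,765 ÷ 1.41 ≈ 1,252.

1,252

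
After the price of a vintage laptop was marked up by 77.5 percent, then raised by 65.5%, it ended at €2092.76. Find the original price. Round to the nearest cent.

The overall multiplier applied was 1.775 × 1.655 = 2.937625.
So the original price was €2092.76 ÷ 2.937625 ≈ €712.40.

€712.40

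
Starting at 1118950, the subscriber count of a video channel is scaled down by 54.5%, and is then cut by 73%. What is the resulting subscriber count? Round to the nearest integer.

137463

Each change multiplies by a factor: 0.455 × 0.27 = 0.12285.
1118950 × 0.12285 = 137463.0075 ≈ 137463.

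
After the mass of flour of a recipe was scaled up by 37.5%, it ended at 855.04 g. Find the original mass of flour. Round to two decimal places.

621.85 g

The overall multiplier applied was 1.375.
So the original mass of flour was 855.04 ÷ 1.375 ≈ 621.85 g.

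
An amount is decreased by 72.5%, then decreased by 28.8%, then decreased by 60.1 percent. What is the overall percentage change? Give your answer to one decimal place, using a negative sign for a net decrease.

-92.2%

The combined multiplier is 0.275 × 0.712 × 0.399 = 0.0781242.
That corresponds to a decrease of 92.2%.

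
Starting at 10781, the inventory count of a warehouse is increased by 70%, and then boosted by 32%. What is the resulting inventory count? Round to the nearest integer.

Apply the 70% increase: 10781 × 1.7 = 18327.7.
After the 32% increase: 18327.7 × 1.32 = 24192.564 ≈ 24193.

24193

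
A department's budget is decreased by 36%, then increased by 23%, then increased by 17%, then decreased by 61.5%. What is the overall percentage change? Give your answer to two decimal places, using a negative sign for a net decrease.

The combined multiplier is 0.64 × 1.23 × 1.17 × 0.385 = 0.35459424.
That corresponds to a decrease of 64.54%.

-64.54%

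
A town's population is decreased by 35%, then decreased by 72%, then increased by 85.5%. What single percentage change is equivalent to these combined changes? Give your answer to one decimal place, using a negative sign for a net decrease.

-66.2%

The combined multiplier is 0.65 × 0.28 × 1.855 = 0.33761.
That corresponds to a decrease of 66.2%.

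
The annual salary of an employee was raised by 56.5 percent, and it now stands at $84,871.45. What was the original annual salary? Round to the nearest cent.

$54,230.96

The overall multiplier applied was 1.565.
So the original annual salary was $84,871.45 ÷ 1.565 ≈ $54,230.96.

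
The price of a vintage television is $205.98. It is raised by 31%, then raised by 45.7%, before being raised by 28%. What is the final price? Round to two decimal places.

$503.23

Each change multiplies by a factor: 1.31 × 1.457 × 1.28 = 2.4430976.
$205.98 × 2.4430976 = $503.229243648 ≈ $503.23.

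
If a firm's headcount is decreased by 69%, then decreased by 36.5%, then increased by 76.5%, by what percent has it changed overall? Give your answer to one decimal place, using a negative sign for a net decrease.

A 69% decrease multiplies by 0.31.
Then a 36.5% decrease: 0.31 × 0.635 = 0.19685.
Then a 76.5% increase: 0.19685 × 1.765 = 0.34744025.
Overall factor 0.34744025, i.e. -65.3%.

-65.3%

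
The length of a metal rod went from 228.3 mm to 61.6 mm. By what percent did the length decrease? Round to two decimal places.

73.02%

Change: 61.6 − 228.3 = -166.7.
Relative to the original: -166.7 ÷ 228.3 ≈ -73.02%.
So the length decreased by 73.02%.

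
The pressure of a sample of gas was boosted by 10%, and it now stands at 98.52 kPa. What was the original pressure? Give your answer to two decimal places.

89.56 kPa

The overall multiplier applied was 1.1.
So the original pressure was 98.52 ÷ 1.1 ≈ 89.56 kPa.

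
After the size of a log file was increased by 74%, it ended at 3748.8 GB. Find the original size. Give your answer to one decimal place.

2154.5 GB

The overall multiplier applied was 1.74.
So the original size was 3748.8 ÷ 1.74 ≈ 2154.5 GB.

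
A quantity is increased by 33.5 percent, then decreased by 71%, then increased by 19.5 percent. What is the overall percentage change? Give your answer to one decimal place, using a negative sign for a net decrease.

-53.7%

The combined multiplier is 1.335 × 0.29 × 1.195 = 0.46264425.
That corresponds to a decrease of 53.7%.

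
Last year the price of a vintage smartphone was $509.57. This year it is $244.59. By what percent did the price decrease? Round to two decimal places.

Change: $244.59 − $509.57 = -$264.98.
Relative to the original: -$264.98 ÷ $509.57 ≈ -52.00%.
So the price decreased by 52.00%.

52.00%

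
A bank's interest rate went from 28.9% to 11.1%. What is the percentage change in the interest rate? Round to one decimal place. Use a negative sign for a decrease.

-61.6%

The change is 11.1 − 28.9 = -17.8 percentage points.
Relative to the original 28.9%, that is -17.8 ÷ 28.9 ≈ -61.6%.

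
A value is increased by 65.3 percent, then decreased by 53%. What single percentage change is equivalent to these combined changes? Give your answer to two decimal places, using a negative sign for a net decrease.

-22.31%

A 65.3% increase multiplies by 1.653.
Then a 53% decrease: 1.653 × 0.47 = 0.77691.
Overall factor 0.77691, i.e. -22.31%.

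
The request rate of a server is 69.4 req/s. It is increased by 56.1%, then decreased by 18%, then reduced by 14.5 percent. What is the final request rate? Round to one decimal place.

56.1% increase: 69.4 × 1.561 = 108.3334.
Apply the 18% decrease: 108.3334 × 0.82 = 88.833388.
Apply the 14.5% decrease: 88.833388 × 0.855 = 75.95254674 ≈ 76.0.

76.0 req/s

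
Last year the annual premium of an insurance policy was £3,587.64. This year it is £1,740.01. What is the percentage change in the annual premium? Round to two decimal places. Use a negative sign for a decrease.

-51.50%

Change: £1,740.01 − £3,587.64 = -£1,847.63.
Relative to the original: -£1,847.63 ÷ £3,587.64 ≈ -51.50%.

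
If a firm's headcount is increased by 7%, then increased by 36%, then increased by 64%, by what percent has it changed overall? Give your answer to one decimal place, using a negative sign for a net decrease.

138.7%

A 7% increase multiplies by 1.07.
Then a 36% increase: 1.07 × 1.36 = 1.4552.
Then a 64% increase: 1.4552 × 1.64 = 2.386528.
Overall factor 2.386528, i.e. 138.7%.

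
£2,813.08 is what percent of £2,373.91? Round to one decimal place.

118.5%

£2,813.08 ÷ £2,373.91 ≈ 118.5%.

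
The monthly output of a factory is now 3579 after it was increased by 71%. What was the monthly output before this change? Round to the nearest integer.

The overall multiplier applied was 1.71.
So the original monthly output was 3579 ÷ 1.71 ≈ 2093.

2093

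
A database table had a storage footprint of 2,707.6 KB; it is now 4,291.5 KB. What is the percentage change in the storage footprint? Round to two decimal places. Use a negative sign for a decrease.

Change: 4,291.5 − 2,707.6 = 1,583.9.
Relative to the original: 1,583.9 ÷ 2,707.6 ≈ 58.50%.

58.50%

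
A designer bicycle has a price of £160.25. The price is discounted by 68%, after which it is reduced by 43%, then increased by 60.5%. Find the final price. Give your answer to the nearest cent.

Each change multiplies by a factor: 0.32 × 0.57 × 1.605 = 0.292752.
£160.25 × 0.292752 = £46.913508 ≈ £46.91.

£46.91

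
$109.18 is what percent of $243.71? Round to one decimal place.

44.8%

$109.18 ÷ $243.71 ≈ 44.8%.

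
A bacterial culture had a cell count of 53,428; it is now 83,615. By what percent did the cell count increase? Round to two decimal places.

56.50%

Change: 83,615 − 53,428 = 30,187.
Relative to the original: 30,187 ÷ 53,428 ≈ 56.50%.
So the cell count increased by 56.50%.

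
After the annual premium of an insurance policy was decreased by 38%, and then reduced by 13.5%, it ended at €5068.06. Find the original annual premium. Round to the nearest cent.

€9450.05

The overall multiplier applied was 0.62 × 0.865 = 0.5363.
So the original annual premium was €5068.06 ÷ 0.5363 ≈ €9450.05.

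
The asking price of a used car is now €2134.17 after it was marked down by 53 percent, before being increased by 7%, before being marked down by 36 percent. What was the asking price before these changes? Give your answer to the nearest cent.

The overall multiplier applied was 0.47 × 1.07 × 0.64 = 0.321856.
So the original asking price was €2134.17 ÷ 0.321856 ≈ €6630.82.

€6630.82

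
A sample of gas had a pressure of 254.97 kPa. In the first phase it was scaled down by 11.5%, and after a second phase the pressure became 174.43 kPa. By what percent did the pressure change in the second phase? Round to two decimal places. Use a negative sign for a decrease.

After the first phase: 254.97 × 0.885 = 225.64845.
Second-phase multiplier: 174.43 ÷ 225.64845 ≈ 0.773017.
That is a change of -22.70%.

-22.70%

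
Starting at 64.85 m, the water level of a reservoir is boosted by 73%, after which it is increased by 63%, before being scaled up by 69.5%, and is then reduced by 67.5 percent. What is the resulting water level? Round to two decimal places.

Each change multiplies by a factor: 1.73 × 1.63 × 1.695 × 0.325 = 1.5534124125.
64.85 × 1.5534124125 = 100.738794950625 ≈ 100.74.

100.74 m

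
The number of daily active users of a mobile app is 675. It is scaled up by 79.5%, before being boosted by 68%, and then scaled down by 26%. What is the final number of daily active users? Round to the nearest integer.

1506

Each change multiplies by a factor: 1.795 × 1.68 × 0.74 = 2.231544.
675 × 2.231544 = 1506.2922 ≈ 1506.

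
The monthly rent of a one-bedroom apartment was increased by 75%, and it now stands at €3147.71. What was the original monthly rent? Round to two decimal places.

€1798.69

The overall multiplier applied was 1.75.
So the original monthly rent was €3147.71 ÷ 1.75 ≈ €1798.69.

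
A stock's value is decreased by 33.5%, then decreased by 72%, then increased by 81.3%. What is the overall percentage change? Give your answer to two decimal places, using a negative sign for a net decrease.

The combined multiplier is 0.665 × 0.28 × 1.813 = 0.3375806.
That corresponds to a decrease of 66.24%.

-66.24%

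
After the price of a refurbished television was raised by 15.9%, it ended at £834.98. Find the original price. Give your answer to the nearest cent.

The overall multiplier applied was 1.159.
So the original price was £834.98 ÷ 1.159 ≈ £720.43.

£720.43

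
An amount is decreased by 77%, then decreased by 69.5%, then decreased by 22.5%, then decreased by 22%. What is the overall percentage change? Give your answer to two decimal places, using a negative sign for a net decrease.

A 77% decrease multiplies by 0.23.
Then a 69.5% decrease: 0.23 × 0.305 = 0.07015.
Then a 22.5% decrease: 0.07015 × 0.775 = 0.05436625.
Then a 22% decrease: 0.05436625 × 0.78 = 0.042405675.
Overall factor 0.042405675, i.e. -95.76%.

-95.76%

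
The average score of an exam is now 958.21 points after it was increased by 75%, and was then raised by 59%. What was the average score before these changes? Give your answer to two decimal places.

344.37 points

Undoing the 59% increase: 958.21 ÷ 1.59 ≈ 602.647799.
Undoing the 75% increase: 602.647799 ÷ 1.75 ≈ 344.37 points.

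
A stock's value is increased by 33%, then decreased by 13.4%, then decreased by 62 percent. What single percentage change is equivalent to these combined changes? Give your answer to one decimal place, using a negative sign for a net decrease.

The combined multiplier is 1.33 × 0.866 × 0.38 = 0.4376764.
That corresponds to a decrease of 56.2%.

-56.2%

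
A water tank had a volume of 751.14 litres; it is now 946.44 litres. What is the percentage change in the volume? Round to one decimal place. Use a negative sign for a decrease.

26.0%

Change: 946.44 − 751.14 = 195.30.
Relative to the original: 195.30 ÷ 751.14 ≈ 26.0%.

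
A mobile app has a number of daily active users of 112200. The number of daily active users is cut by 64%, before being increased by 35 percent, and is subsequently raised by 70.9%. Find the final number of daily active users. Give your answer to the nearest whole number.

93190

Each change multiplies by a factor: 0.36 × 1.35 × 1.709 = 0.830574.
112200 × 0.830574 = 93190.4028 ≈ 93190.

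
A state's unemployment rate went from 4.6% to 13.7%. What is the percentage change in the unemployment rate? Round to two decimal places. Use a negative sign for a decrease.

197.83%

The change is 13.7 − 4.6 = 9.1 percentage points.
Relative to the original 4.6%, that is 9.1 ÷ 4.6 ≈ 197.83%.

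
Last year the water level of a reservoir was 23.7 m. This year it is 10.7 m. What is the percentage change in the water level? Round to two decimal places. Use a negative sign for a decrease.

-54.85%

Change: 10.7 − 23.7 = -13.0.
Relative to the original: -13.0 ÷ 23.7 ≈ -54.85%.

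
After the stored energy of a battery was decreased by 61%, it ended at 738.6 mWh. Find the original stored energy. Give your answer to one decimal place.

The overall multiplier applied was 0.39.
So the original stored energy was 738.6 ÷ 0.39 ≈ 1893.8 mWh.

1893.8 mWh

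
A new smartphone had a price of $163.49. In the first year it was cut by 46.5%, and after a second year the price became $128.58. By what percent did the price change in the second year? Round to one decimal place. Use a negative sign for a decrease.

47.0%

After the first year: $163.49 × 0.535 = $87.46715.
Second-year multiplier: $128.58 ÷ $87.46715 ≈ 1.47004.
That is a change of 47.0%.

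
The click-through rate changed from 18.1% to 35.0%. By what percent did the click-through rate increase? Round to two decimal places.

The change is 35.0 − 18.1 = 16.9 percentage points.
Relative to the original 18.1%, that is 16.9 ÷ 18.1 ≈ 93.37%.
So the click-through rate rose by 93.37%.

93.37%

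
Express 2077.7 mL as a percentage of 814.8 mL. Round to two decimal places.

255.00%

2077.7 mL ÷ 814.8 mL ≈ 255.00%.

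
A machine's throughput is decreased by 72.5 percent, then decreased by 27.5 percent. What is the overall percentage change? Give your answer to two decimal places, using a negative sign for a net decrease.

-80.06%

A 72.5% decrease multiplies by 0.275.
Then a 27.5% decrease: 0.275 × 0.725 = 0.199375.
Overall factor 0.199375, i.e. -80.06%.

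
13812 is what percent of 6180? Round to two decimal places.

13812 ÷ 6180 ≈ 223.50%.

223.50%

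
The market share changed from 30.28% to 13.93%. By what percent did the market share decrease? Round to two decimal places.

The change is 13.93 − 30.28 = -16.35 percentage points.
Relative to the original 30.28%, that is -16.35 ÷ 30.28 ≈ -54.00%.
So the market share fell by 54.00%.

54.00%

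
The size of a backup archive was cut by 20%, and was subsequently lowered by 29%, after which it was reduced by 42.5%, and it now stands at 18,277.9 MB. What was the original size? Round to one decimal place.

55,964.2 MB

Undoing the 42.5% decrease: 18,277.9 ÷ 0.575 ≈ 31787.652174.
Undoing the 29% decrease: 31787.652174 ÷ 0.71 ≈ 44771.34109.
Undoing the 20% decrease: 44771.34109 ÷ 0.8 ≈ 55,964.2 MB.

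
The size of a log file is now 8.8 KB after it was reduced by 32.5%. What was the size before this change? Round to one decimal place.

13.0 KB

The overall multiplier applied was 0.675.
So the original size was 8.8 ÷ 0.675 ≈ 13.0 KB.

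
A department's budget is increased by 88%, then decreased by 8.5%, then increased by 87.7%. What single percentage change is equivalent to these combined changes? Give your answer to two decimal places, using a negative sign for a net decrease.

An 88% increase multiplies by 1.88.
Then an 8.5% decrease: 1.88 × 0.915 = 1.7202.
Then an 87.7% increase: 1.7202 × 1.877 = 3.2288154.
Overall factor 3.2288154, i.e. 222.88%.

222.88%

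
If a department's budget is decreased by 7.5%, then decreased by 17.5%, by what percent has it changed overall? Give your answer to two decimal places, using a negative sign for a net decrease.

The combined multiplier is 0.925 × 0.825 = 0.763125.
That corresponds to a decrease of 23.69%.

-23.69%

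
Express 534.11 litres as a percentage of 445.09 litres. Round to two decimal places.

534.11 litres ÷ 445.09 litres ≈ 120.00%.

120.00%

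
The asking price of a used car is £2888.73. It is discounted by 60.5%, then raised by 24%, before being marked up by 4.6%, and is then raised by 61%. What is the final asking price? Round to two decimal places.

Apply the 60.5% decrease: £2888.73 × 0.395 = £1141.04835.
24% increase: £1141.04835 × 1.24 = £1414.899954.
After the 4.6% increase: £1414.899954 × 1.046 = £1479.985351884.
Apply the 61% increase: £1479.985351884 × 1.61 = £2382.77641653324 ≈ £2382.78.

£2382.78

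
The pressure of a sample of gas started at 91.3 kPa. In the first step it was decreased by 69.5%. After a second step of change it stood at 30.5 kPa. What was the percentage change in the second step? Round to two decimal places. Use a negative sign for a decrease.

After the first step: 91.3 × 0.305 = 27.8465.
Second-step multiplier: 30.5 ÷ 27.8465 ≈ 1.09529.
That is a change of 9.53%.

9.53%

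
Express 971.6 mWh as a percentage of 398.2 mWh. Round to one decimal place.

971.6 mWh ÷ 398.2 mWh ≈ 244.0%.

244.0%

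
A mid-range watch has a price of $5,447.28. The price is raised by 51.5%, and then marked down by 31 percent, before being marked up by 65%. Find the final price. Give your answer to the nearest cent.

51.5% increase: $5,447.28 × 1.515 = $8252.6292.
After the 31% decrease: $8252.6292 × 0.69 = $5694.314148.
65% increase: $5694.314148 × 1.65 = $9395.6183442 ≈ $9,395.62.

$9,395.62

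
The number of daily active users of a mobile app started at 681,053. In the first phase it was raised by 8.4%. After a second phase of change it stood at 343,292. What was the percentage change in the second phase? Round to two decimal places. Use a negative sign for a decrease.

After the first phase: 681,053 × 1.084 = 738261.452.
Second-phase multiplier: 343,292 ÷ 738261.452 ≈ 0.465001.
That is a change of -53.50%.

-53.50%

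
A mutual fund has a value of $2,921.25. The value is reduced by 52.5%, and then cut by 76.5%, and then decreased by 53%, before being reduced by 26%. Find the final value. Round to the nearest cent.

$113.41

After the 52.5% decrease: $2,921.25 × 0.475 = $1387.59375.
Apply the 76.5% decrease: $1387.59375 × 0.235 = $326.08453125.
53% decrease: $326.08453125 × 0.47 = $153.2597296875.
After the 26% decrease: $153.2597296875 × 0.74 = $113.41219996875 ≈ $113.41.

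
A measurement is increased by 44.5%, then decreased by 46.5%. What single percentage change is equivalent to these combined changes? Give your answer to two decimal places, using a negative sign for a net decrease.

-22.69%

The combined multiplier is 1.445 × 0.535 = 0.773075.
That corresponds to a decrease of 22.69%.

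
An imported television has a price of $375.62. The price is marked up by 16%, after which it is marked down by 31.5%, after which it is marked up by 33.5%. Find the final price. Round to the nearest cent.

$398.45

Each change multiplies by a factor: 1.16 × 0.685 × 1.335 = 1.060791.
$375.62 × 1.060791 = $398.45431542 ≈ $398.45.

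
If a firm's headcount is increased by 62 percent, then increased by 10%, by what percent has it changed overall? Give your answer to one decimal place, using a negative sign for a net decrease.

The combined multiplier is 1.62 × 1.1 = 1.782.
That corresponds to an increase of 78.2%.

78.2%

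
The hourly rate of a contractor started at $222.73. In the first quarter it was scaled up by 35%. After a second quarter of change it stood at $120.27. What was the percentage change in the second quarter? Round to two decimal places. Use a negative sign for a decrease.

After the first quarter: $222.73 × 1.35 = $300.6855.
Second-quarter multiplier: $120.27 ÷ $300.6855 ≈ 0.399986.
That is a change of -60.00%.

-60.00%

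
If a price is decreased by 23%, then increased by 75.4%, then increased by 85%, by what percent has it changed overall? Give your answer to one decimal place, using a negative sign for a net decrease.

149.9%

A 23% decrease multiplies by 0.77.
Then a 75.4% increase: 0.77 × 1.754 = 1.35058.
Then an 85% increase: 1.35058 × 1.85 = 2.498573.
Overall factor 2.498573, i.e. 149.9%.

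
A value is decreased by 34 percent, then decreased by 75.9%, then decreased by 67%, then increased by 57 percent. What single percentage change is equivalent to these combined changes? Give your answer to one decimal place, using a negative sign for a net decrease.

-91.8%

A 34% decrease multiplies by 0.66.
Then a 75.9% decrease: 0.66 × 0.241 = 0.15906.
Then a 67% decrease: 0.15906 × 0.33 = 0.0524898.
Then a 57% increase: 0.0524898 × 1.57 = 0.082408986.
Overall factor 0.082408986, i.e. -91.8%.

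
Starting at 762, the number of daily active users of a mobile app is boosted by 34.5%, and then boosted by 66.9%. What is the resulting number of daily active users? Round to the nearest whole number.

1711

Each change multiplies by a factor: 1.345 × 1.669 = 2.244805.
762 × 2.244805 = 1710.54141 ≈ 1711.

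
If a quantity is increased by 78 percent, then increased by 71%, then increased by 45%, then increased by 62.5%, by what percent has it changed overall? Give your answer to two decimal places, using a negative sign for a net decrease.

617.20%

A 78% increase multiplies by 1.78.
Then a 71% increase: 1.78 × 1.71 = 3.0438.
Then a 45% increase: 3.0438 × 1.45 = 4.41351.
Then a 62.5% increase: 4.41351 × 1.625 = 7.17195375.
Overall factor 7.17195375, i.e. 617.20%.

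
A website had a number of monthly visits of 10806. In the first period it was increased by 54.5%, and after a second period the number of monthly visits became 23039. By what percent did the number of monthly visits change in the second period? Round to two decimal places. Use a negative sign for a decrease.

38.00%

After the first period: 10806 × 1.545 = 16695.27.
Second-period multiplier: 23039 ÷ 16695.27 ≈ 1.379972.
That is a change of 38.00%.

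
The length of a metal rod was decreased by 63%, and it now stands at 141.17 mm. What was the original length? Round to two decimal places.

The overall multiplier applied was 0.37.
So the original length was 141.17 ÷ 0.37 ≈ 381.54 mm.

381.54 mm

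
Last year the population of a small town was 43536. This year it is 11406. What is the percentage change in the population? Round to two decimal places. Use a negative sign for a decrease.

Change: 11406 − 43536 = -32130.
Relative to the original: -32130 ÷ 43536 ≈ -73.80%.

-73.80%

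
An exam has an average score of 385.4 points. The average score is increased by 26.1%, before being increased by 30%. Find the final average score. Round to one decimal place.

631.8 points

After the 26.1% increase: 385.4 × 1.261 = 485.9894.
30% increase: 485.9894 × 1.3 = 631.78622 ≈ 631.8.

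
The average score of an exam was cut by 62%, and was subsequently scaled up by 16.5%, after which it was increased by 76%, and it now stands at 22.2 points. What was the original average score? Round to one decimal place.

Undoing the 76% increase: 22.2 ÷ 1.76 ≈ 12.613636.
Undoing the 16.5% increase: 12.613636 ÷ 1.165 ≈ 10.827155.
Undoing the 62% decrease: 10.827155 ÷ 0.38 ≈ 28.5 points.

28.5 points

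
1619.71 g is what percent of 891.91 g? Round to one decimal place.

1619.71 g ÷ 891.91 g ≈ 181.6%.

181.6%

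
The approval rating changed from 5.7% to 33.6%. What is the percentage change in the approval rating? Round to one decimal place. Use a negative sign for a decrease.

489.5%

The change is 33.6 − 5.7 = 27.9 percentage points.
Relative to the original 5.7%, that is 27.9 ÷ 5.7 ≈ 489.5%.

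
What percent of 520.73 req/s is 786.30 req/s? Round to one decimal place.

151.0%

786.30 req/s ÷ 520.73 req/s ≈ 151.0%.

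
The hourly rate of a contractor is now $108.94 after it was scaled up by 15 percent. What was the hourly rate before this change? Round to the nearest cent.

The overall multiplier applied was 1.15.
So the original hourly rate was $108.94 ÷ 1.15 ≈ $94.73.

$94.73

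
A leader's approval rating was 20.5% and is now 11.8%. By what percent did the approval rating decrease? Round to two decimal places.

The change is 11.8 − 20.5 = -8.7 percentage points.
Relative to the original 20.5%, that is -8.7 ÷ 20.5 ≈ -42.44%.
So the approval rating fell by 42.44%.

42.44%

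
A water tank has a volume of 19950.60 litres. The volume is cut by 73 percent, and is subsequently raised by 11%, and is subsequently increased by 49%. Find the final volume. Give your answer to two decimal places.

8909.00 litres

73% decrease: 19950.60 × 0.27 = 5386.662.
After the 11% increase: 5386.662 × 1.11 = 5979.19482.
49% increase: 5979.19482 × 1.49 = 8909.0002818 ≈ 8909.00.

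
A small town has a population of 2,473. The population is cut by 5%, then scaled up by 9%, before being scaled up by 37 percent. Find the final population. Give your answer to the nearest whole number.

3,508

Each change multiplies by a factor: 0.95 × 1.09 × 1.37 = 1.418635.
2,473 × 1.418635 = 3508.284355 ≈ 3,508.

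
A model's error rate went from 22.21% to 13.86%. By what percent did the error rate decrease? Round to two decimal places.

The change is 13.86 − 22.21 = -8.35 percentage points.
Relative to the original 22.21%, that is -8.35 ÷ 22.21 ≈ -37.60%.
So the error rate fell by 37.60%.

37.60%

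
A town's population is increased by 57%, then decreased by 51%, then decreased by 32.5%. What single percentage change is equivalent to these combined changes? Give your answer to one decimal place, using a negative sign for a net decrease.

-48.1%

A 57% increase multiplies by 1.57.
Then a 51% decrease: 1.57 × 0.49 = 0.7693.
Then a 32.5% decrease: 0.7693 × 0.675 = 0.5192775.
Overall factor 0.5192775, i.e. -48.1%.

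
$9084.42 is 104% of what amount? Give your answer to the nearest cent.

$8735.02

$9084.42 ÷ 1.04 ≈ $8735.02.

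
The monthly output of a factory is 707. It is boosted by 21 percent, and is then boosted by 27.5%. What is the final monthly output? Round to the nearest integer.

1091

Each change multiplies by a factor: 1.21 × 1.275 = 1.54275.
707 × 1.54275 = 1090.72425 ≈ 1091.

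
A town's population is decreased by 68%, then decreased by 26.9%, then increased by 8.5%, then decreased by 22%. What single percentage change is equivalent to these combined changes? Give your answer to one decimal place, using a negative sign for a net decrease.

The combined multiplier is 0.32 × 0.731 × 1.085 × 0.78 = 0.197966496.
That corresponds to a decrease of 80.2%.

-80.2%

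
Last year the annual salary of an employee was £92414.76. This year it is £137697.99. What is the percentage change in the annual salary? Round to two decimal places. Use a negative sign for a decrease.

Change: £137697.99 − £92414.76 = £45283.23.
Relative to the original: £45283.23 ÷ £92414.76 ≈ 49.00%.

49.00%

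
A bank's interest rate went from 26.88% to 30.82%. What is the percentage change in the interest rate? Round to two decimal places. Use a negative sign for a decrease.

14.66%

The change is 30.82 − 26.88 = 3.94 percentage points.
Relative to the original 26.88%, that is 3.94 ÷ 26.88 ≈ 14.66%.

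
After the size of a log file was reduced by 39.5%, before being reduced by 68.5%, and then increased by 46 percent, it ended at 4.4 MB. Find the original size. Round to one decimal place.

Undoing the 46% increase: 4.4 ÷ 1.46 ≈ 3.013699.
Undoing the 68.5% decrease: 3.013699 ÷ 0.315 ≈ 9.567298.
Undoing the 39.5% decrease: 9.567298 ÷ 0.605 ≈ 15.8 MB.

15.8 MB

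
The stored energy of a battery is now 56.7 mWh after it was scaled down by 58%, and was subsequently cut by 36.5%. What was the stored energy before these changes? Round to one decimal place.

212.6 mWh

The overall multiplier applied was 0.42 × 0.635 = 0.2667.
So the original stored energy was 56.7 ÷ 0.2667 ≈ 212.6 mWh.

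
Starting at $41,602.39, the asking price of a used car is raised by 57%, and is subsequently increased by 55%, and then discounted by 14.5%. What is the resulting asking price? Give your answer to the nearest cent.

$86,559.70

57% increase: $41,602.39 × 1.57 = $65315.7523.
55% increase: $65315.7523 × 1.55 = $101239.416065.
Apply the 14.5% decrease: $101239.416065 × 0.855 = $86559.700735575 ≈ $86,559.70.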